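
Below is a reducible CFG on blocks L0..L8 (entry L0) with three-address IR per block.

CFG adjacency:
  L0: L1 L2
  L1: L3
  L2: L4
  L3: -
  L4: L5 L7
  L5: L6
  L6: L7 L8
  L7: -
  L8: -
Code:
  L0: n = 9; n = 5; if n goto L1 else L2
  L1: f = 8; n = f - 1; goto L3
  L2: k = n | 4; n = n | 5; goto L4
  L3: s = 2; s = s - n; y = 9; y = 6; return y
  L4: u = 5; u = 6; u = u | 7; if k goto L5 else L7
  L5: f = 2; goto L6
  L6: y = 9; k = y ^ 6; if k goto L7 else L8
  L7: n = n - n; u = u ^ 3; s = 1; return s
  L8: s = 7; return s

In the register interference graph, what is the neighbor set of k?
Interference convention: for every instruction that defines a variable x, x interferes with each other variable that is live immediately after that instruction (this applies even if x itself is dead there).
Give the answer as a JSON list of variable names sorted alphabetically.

Block summaries:
  L0: {n} / ∅
  L1: {f,n} / ∅
  L2: {k,n} / {n}
  L3: {s,y} / {n}
  L4: {u} / {k}
  L5: {f} / ∅
  L6: {k,y} / ∅
  L7: {n,s,u} / {n,u}
  L8: {s} / ∅

Live sets:
  live L0: ∅→{n}
  live L1: ∅→{n}
  live L2: {n}→{k,n}
  live L3: {n}→∅
  live L4: {k,n}→{n,u}
  live L5: {n,u}→{n,u}
  live L6: {n,u}→{n,u}
  live L7: {n,u}→∅
  live L8: ∅→∅

Conflict graph:
  f — {n,u}
  k — {n,u}
  n — {f,k,s,u,y}
  s — {n}
  u — {f,k,n,y}
  y — {n,u}

N(k) = ["n", "u"]

Answer: ["n", "u"]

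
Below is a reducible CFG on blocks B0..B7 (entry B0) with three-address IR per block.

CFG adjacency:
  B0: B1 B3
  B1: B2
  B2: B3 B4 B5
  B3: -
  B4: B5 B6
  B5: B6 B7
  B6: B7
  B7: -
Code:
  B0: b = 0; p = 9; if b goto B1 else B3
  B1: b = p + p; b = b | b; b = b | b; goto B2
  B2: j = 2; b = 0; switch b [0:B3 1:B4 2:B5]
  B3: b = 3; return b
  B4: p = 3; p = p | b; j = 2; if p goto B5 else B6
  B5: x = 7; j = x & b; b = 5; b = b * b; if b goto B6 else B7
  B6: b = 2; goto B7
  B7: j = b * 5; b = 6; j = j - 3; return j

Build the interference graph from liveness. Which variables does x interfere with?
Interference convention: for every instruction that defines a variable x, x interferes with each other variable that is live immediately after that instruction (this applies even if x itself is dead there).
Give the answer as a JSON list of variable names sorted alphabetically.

Per-block:
  B0 def {b,p} use ∅
  B1 def {b} use {p}
  B2 def {b,j} use ∅
  B3 def {b} use ∅
  B4 def {j,p} use {b}
  B5 def {b,j,x} use {b}
  B6 def {b} use ∅
  B7 def {b,j} use {b}

Liveness:
  B0: in=∅ out={p}
  B1: in={p} out=∅
  B2: in=∅ out={b}
  B3: in=∅ out=∅
  B4: in={b} out={b}
  B5: in={b} out={b}
  B6: in=∅ out={b}
  B7: in={b} out=∅

Conflict graph:
  b↔{j,p,x}
  j↔{b,p}
  p↔{b,j}
  x↔{b}

N(x) = ["b"]

Answer: ["b"]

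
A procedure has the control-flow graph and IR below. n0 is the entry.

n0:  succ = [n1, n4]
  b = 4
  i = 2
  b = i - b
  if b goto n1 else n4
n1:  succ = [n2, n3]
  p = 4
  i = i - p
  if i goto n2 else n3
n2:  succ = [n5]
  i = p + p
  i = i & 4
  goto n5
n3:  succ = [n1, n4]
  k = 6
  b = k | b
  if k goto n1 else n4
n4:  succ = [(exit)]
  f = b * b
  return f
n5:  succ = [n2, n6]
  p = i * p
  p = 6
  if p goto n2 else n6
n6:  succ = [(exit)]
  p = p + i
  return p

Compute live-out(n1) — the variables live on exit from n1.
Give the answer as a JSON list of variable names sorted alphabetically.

def/use:
  n0 def {b,i} use ∅
  n1 def {i,p} use {i}
  n2 def {i} use {p}
  n3 def {b,k} use {b}
  n4 def {f} use {b}
  n5 def {p} use {i,p}
  n6 def {p} use {i,p}

Liveness:
  live n0: ∅→{b,i}
  live n1: {b,i}→{b,i,p}
  live n2: {p}→{i,p}
  live n3: {b,i}→{b,i}
  live n4: {b}→∅
  live n5: {i,p}→{i,p}
  live n6: {i,p}→∅

live-out(n1) = ["b", "i", "p"]

Answer: ["b", "i", "p"]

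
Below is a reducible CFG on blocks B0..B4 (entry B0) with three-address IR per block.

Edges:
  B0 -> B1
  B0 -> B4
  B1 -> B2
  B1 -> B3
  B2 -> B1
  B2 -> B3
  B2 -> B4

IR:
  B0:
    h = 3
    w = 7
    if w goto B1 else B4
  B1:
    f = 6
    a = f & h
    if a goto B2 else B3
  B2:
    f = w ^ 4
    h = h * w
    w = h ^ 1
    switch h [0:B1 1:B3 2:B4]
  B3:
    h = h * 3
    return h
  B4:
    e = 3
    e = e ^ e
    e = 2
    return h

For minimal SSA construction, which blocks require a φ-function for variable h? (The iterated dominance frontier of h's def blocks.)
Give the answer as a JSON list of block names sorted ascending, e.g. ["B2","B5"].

idom tree: B1←B0 B2←B1 B3←B1 B4←B0
Join-block Dom:
  B1: preds {B0,B2}: {B0} ∩ {B0,B1,B2} = {B0}; idom=B0
  B3: preds {B1,B2}: {B0,B1} ∩ {B0,B1,B2} = {B0,B1}; idom=B1
  B4: preds {B0,B2}: {B0} ∩ {B0,B1,B2} = {B0}; idom=B0

Frontier:
  join B1 pred B0: · stop@B0
  join B1 pred B2: B2→B1 stop@B0
  join B3 pred B1: · stop@B1
  join B3 pred B2: B2 stop@B1
  join B4 pred B0: · stop@B0
  join B4 pred B2: B2→B1 stop@B0
  B0: DF=∅
  B1: DF={B1,B4}
  B2: DF={B1,B3,B4}
  B3: DF=∅
  B4: DF=∅

φ for h: defs {B0,B2,B3}
  DF⁺ = {B1,B3,B4}

Answer: ["B1", "B3", "B4"]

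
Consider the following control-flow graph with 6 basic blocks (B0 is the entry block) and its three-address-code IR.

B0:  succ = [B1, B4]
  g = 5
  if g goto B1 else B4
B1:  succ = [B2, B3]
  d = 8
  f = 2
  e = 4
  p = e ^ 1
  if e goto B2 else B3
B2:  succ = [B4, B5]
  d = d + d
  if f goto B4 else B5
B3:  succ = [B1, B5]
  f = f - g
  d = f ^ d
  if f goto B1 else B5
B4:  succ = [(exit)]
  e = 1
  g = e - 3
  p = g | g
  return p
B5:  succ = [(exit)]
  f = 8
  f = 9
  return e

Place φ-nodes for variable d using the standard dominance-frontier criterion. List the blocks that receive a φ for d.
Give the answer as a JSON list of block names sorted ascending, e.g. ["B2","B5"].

idom tree: B1←B0 B2←B1 B3←B1 B4←B0 B5←B1
Join-block Dom:
  B1: preds {B0,B3}: {B0} ∩ {B0,B1,B3} = {B0}; idom=B0
  B4: preds {B0,B2}: {B0} ∩ {B0,B1,B2} = {B0}; idom=B0
  B5: preds {B2,B3}: {B0,B1,B2} ∩ {B0,B1,B3} = {B0,B1}; idom=B1

Frontier:
  B1←B0: walk · to B0
  B1←B3: walk B3→B1 to B0
  B4←B0: walk · to B0
  B4←B2: walk B2→B1 to B0
  B5←B2: walk B2 to B1
  B5←B3: walk B3 to B1
  B0 → ∅
  B1 → {B1,B4}
  B2 → {B4,B5}
  B3 → {B1,B5}
  B4 → ∅
  B5 → ∅

φ for d: defs {B1,B2,B3}
  DF⁺ = {B1,B4,B5}

Answer: ["B1", "B4", "B5"]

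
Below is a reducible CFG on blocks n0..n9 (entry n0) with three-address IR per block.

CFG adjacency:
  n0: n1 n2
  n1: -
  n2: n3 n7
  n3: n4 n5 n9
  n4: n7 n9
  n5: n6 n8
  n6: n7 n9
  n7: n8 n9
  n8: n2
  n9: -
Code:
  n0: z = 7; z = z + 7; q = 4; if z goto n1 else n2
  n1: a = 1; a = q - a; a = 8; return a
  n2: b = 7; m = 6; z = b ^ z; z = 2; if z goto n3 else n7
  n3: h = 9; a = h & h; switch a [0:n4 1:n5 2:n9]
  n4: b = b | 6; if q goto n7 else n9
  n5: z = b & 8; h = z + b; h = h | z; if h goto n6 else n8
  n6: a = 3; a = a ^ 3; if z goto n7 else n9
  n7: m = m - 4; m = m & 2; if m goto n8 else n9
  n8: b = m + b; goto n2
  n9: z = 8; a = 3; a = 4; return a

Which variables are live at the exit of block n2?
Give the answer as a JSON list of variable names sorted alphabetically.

Answer: ["b", "m", "q", "z"]

Working:
def/use:
  n0: def={q,z} ue=∅
  n1: def={a} ue={q}
  n2: def={b,m,z} ue={z}
  n3: def={a,h} ue=∅
  n4: def={b} ue={b,q}
  n5: def={h,z} ue={b}
  n6: def={a} ue={z}
  n7: def={m} ue={m}
  n8: def={b} ue={b,m}
  n9: def={a,z} ue=∅

Live sets:
  n0: in=∅ out={q,z}
  n1: in={q} out=∅
  n2: in={q,z} out={b,m,q,z}
  n3: in={b,m,q,z} out={b,m,q,z}
  n4: in={b,m,q,z} out={b,m,q,z}
  n5: in={b,m,q} out={b,m,q,z}
  n6: in={b,m,q,z} out={b,m,q,z}
  n7: in={b,m,q,z} out={b,m,q,z}
  n8: in={b,m,q,z} out={q,z}
  n9: in=∅ out=∅

live-out(n2) = ["b", "m", "q", "z"]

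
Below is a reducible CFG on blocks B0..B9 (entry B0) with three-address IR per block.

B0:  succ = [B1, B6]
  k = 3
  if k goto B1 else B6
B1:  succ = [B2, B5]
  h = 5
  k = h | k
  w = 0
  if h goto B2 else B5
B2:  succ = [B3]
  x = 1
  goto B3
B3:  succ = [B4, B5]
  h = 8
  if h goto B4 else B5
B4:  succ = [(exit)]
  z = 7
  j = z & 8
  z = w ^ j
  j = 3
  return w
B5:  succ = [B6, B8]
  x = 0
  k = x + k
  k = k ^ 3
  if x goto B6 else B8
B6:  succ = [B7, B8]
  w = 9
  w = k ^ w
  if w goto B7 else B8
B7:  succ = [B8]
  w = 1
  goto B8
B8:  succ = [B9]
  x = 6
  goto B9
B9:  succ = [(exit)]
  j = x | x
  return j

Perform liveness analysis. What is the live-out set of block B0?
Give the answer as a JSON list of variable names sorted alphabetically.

Block summaries:
  B0: {k} / ∅
  B1: {h,k,w} / {k}
  B2: {x} / ∅
  B3: {h} / ∅
  B4: {j,z} / {w}
  B5: {k,x} / {k}
  B6: {w} / {k}
  B7: {w} / ∅
  B8: {x} / ∅
  B9: {j} / {x}

Liveness:
  B0 li=∅ lo={k}
  B1 li={k} lo={k,w}
  B2 li={k,w} lo={k,w}
  B3 li={k,w} lo={k,w}
  B4 li={w} lo=∅
  B5 li={k} lo={k}
  B6 li={k} lo=∅
  B7 li=∅ lo=∅
  B8 li=∅ lo={x}
  B9 li={x} lo=∅

live-out(B0) = ["k"]

Answer: ["k"]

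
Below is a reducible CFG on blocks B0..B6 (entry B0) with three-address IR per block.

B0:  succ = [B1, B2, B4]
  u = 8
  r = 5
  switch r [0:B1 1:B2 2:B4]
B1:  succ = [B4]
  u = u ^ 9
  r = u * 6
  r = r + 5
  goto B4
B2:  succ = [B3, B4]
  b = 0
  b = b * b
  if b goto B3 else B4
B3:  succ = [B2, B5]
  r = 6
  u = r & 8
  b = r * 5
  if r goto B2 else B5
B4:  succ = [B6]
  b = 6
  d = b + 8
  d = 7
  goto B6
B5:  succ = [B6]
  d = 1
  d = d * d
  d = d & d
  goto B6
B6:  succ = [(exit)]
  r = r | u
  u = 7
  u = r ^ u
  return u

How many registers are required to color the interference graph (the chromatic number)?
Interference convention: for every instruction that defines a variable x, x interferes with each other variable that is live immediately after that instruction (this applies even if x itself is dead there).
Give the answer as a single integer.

Answer: 3

Analysis:
def/use:
  B0 def {r,u} use ∅
  B1 def {r,u} use {u}
  B2 def {b} use ∅
  B3 def {b,r,u} use ∅
  B4 def {b,d} use ∅
  B5 def {d} use ∅
  B6 def {r,u} use {r,u}

Live sets:
  live B0: ∅→{r,u}
  live B1: {u}→{r,u}
  live B2: {r,u}→{r,u}
  live B3: ∅→{r,u}
  live B4: {r,u}→{r,u}
  live B5: {r,u}→{r,u}
  live B6: {r,u}→∅

Interfere edges:
  b↔{r,u}
  d↔{r,u}
  r↔{b,d,u}
  u↔{b,d,r}

Colouring:
  clique {b,r,u} ⇒ need ≥ 3
  assign b→r2 d→r2 r→r0 u→r1 — no edge inside a register ⇒ χ ≤ 3
  χ = 3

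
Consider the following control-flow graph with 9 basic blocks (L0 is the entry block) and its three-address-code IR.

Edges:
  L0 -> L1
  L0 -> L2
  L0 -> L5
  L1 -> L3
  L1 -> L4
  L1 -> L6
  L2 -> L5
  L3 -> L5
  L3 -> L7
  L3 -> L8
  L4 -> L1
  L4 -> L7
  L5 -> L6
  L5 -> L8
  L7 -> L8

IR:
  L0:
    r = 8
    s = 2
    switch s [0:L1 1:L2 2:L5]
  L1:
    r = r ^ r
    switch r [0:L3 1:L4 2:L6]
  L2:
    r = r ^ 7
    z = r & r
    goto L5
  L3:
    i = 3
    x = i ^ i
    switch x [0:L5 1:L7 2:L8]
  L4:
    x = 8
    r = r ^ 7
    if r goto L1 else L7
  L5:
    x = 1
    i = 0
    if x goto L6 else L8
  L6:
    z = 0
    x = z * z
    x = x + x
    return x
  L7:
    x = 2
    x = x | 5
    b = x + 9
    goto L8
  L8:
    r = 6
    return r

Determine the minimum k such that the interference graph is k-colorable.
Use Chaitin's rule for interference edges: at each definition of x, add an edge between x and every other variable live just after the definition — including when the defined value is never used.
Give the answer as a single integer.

Block summaries:
  L0: def={r,s} ue=∅
  L1: def={r} ue={r}
  L2: def={r,z} ue={r}
  L3: def={i,x} ue=∅
  L4: def={r,x} ue={r}
  L5: def={i,x} ue=∅
  L6: def={x,z} ue=∅
  L7: def={b,x} ue=∅
  L8: def={r} ue=∅

Live sets:
  live L0: ∅→{r}
  live L1: {r}→{r}
  live L2: {r}→∅
  live L3: ∅→∅
  live L4: {r}→{r}
  live L5: ∅→∅
  live L6: ∅→∅
  live L7: ∅→∅
  live L8: ∅→∅

Interference:
  b — ∅
  i — {x}
  r — {s,x}
  s — {r}
  x — {i,r}
  z — ∅

Colouring:
  lower bound: {i,x} mutually conflict ⇒ χ ≥ 2
  2-colouring: R0={b,i,r,z}  R1={s,x}
  χ = 2

Answer: 2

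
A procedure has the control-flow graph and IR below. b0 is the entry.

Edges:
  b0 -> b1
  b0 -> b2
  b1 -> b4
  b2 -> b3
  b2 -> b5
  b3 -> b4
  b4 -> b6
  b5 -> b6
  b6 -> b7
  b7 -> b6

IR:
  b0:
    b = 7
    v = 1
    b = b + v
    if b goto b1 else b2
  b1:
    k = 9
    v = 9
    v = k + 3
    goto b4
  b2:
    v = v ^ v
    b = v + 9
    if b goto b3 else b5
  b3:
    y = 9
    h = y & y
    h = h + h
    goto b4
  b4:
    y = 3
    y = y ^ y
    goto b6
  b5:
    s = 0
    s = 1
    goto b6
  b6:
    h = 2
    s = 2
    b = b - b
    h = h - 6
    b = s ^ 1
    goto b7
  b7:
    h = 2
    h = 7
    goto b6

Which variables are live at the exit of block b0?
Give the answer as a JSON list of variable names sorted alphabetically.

Answer: ["b", "v"]

Derivation:
Per-block:
  b0: {b,v} / ∅
  b1: {k,v} / ∅
  b2: {b,v} / {v}
  b3: {h,y} / ∅
  b4: {y} / ∅
  b5: {s} / ∅
  b6: {b,h,s} / {b}
  b7: {h} / ∅

Liveness:
  b0: in=∅ out={b,v}
  b1: in={b} out={b}
  b2: in={v} out={b}
  b3: in={b} out={b}
  b4: in={b} out={b}
  b5: in={b} out={b}
  b6: in={b} out={b}
  b7: in={b} out={b}

live-out(b0) = ["b", "v"]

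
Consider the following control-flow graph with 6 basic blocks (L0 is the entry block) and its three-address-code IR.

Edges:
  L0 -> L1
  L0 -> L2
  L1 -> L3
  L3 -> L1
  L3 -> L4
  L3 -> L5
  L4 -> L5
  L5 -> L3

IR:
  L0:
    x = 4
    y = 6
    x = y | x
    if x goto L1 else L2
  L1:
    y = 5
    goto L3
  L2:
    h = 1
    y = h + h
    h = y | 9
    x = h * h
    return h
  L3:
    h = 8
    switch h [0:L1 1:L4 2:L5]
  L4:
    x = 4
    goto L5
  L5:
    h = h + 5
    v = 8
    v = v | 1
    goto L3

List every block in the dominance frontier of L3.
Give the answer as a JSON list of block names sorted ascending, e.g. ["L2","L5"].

idom tree: L1←L0 L2←L0 L3←L1 L4←L3 L5←L3
Dom at joins:
  L1: preds {L0,L3}: {L0} ∩ {L0,L1,L3} = {L0}; idom=L0
  L3: preds {L1,L5}: {L0,L1} ∩ {L0,L1,L3,L5} = {L0,L1}; idom=L1
  L5: preds {L3,L4}: {L0,L1,L3} ∩ {L0,L1,L3,L4} = {L0,L1,L3}; idom=L3

DF derivation:
  L1←L0: walk · to L0
  L1←L3: walk L3→L1 to L0
  L3←L1: walk · to L1
  L3←L5: walk L5→L3 to L1
  L5←L3: walk · to L3
  L5←L4: walk L4 to L3
  L0: DF=∅
  L1: DF={L1}
  L2: DF=∅
  L3: DF={L1,L3}
  L4: DF={L5}
  L5: DF={L3}

DF(L3) = ["L1", "L3"]

Answer: ["L1", "L3"]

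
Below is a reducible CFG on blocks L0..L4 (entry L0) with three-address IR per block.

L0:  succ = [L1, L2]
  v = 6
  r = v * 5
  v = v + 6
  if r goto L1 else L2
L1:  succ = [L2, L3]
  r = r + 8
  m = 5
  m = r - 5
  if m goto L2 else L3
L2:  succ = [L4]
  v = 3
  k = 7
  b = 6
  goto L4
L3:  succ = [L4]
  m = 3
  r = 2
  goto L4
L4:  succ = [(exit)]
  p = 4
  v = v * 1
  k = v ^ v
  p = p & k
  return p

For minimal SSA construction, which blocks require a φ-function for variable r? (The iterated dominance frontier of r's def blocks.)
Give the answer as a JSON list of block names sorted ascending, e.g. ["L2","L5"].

idom tree: L1←L0 L2←L0 L3←L1 L4←L0
Dom∩ at merges:
  L2: preds {L0,L1}: {L0} ∩ {L0,L1} = {L0}; idom=L0
  L4: preds {L2,L3}: {L0,L2} ∩ {L0,L1,L3} = {L0}; idom=L0

DF walk-up:
  L2←L0: walk · to L0
  L2←L1: walk L1 to L0
  L4←L2: walk L2 to L0
  L4←L3: walk L3→L1 to L0
  L0 → ∅
  L1 → {L2,L4}
  L2 → {L4}
  L3 → {L4}
  L4 → ∅

φ for r: defs {L0,L1,L3}
  DF⁺ = {L2,L4}

Answer: ["L2", "L4"]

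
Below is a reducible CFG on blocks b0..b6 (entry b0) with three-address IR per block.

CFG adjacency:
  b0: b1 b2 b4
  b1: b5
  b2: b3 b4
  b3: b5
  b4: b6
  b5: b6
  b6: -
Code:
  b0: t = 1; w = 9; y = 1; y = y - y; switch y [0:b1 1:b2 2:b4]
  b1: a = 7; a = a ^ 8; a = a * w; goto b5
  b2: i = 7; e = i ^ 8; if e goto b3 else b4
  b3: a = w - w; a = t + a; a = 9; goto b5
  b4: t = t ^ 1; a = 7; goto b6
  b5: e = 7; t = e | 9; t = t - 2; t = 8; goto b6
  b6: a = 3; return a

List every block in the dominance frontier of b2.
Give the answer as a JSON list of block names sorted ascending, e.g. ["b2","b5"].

idom tree: b1←b0 b2←b0 b3←b2 b4←b0 b5←b0 b6←b0
Dom at joins:
  b4: preds {b0,b2}: {b0} ∩ {b0,b2} = {b0}; idom=b0
  b5: preds {b1,b3}: {b0,b1} ∩ {b0,b2,b3} = {b0}; idom=b0
  b6: preds {b4,b5}: {b0,b4} ∩ {b0,b5} = {b0}; idom=b0

DF derivation:
  b4←b0: walk · to b0
  b4←b2: walk b2 to b0
  b5←b1: walk b1 to b0
  b5←b3: walk b3→b2 to b0
  b6←b4: walk b4 to b0
  b6←b5: walk b5 to b0
  DF(b0)=∅
  DF(b1)={b5}
  DF(b2)={b4,b5}
  DF(b3)={b5}
  DF(b4)={b6}
  DF(b5)={b6}
  DF(b6)=∅

DF(b2) = ["b4", "b5"]

Answer: ["b4", "b5"]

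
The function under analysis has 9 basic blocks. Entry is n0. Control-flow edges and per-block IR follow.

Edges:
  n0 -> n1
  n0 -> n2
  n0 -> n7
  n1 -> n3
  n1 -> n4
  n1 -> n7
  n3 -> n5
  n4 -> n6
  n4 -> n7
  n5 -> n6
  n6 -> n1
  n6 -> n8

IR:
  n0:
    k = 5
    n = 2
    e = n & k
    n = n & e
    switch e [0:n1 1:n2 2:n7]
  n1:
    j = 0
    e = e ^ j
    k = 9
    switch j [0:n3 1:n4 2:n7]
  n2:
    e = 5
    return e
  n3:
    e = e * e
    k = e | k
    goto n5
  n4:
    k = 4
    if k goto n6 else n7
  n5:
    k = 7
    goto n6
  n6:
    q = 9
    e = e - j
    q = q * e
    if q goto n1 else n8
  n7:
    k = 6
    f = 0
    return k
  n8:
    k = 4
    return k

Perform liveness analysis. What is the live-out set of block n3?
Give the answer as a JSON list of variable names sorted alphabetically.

Answer: ["e", "j"]

Analysis:
Block summaries:
  n0: def={e,k,n} ue=∅
  n1: def={e,j,k} ue={e}
  n2: def={e} ue=∅
  n3: def={e,k} ue={e,k}
  n4: def={k} ue=∅
  n5: def={k} ue=∅
  n6: def={e,q} ue={e,j}
  n7: def={f,k} ue=∅
  n8: def={k} ue=∅

Backward fixpoint:
  n0: in=∅ out={e}
  n1: in={e} out={e,j,k}
  n2: in=∅ out=∅
  n3: in={e,j,k} out={e,j}
  n4: in={e,j} out={e,j}
  n5: in={e,j} out={e,j}
  n6: in={e,j} out={e}
  n7: in=∅ out=∅
  n8: in=∅ out=∅

live-out(n3) = ["e", "j"]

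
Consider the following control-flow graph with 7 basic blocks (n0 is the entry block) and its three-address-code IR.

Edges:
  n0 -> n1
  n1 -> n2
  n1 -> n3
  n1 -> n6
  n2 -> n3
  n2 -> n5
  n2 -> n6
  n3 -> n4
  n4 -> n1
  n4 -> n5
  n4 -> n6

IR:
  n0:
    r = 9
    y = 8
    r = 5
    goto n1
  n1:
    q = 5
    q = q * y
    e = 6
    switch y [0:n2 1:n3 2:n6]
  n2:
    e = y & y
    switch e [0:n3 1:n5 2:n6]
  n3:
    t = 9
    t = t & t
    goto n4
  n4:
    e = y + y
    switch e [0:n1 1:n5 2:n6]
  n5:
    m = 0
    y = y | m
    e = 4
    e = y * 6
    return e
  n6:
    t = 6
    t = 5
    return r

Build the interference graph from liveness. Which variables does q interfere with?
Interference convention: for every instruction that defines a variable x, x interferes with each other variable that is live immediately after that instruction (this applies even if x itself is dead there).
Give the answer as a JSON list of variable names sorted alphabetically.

Block summaries:
  n0: def={r,y} ue=∅
  n1: def={e,q} ue={y}
  n2: def={e} ue={y}
  n3: def={t} ue=∅
  n4: def={e} ue={y}
  n5: def={e,m,y} ue={y}
  n6: def={t} ue={r}

Live sets:
  n0 li=∅ lo={r,y}
  n1 li={r,y} lo={r,y}
  n2 li={r,y} lo={r,y}
  n3 li={r,y} lo={r,y}
  n4 li={r,y} lo={r,y}
  n5 li={y} lo=∅
  n6 li={r} lo=∅

Conflict graph:
  e↔{r,y}
  m↔{y}
  q↔{r,y}
  r↔{e,q,t,y}
  t↔{r,y}
  y↔{e,m,q,r,t}

N(q) = ["r", "y"]

Answer: ["r", "y"]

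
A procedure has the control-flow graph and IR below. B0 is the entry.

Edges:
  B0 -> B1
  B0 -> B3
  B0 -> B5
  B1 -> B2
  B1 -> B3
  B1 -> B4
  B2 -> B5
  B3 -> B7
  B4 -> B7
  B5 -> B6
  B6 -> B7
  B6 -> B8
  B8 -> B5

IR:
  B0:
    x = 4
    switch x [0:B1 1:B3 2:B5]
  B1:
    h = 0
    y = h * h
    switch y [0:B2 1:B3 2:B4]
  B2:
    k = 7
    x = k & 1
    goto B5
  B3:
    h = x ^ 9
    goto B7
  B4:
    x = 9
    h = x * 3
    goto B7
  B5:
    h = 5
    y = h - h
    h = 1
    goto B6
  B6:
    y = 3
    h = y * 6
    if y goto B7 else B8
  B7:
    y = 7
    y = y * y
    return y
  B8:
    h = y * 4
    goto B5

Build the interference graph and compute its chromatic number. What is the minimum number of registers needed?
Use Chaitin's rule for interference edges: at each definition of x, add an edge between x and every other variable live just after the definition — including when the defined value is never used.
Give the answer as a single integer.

Block summaries:
  B0 def {x} use ∅
  B1 def {h,y} use ∅
  B2 def {k,x} use ∅
  B3 def {h} use {x}
  B4 def {h,x} use ∅
  B5 def {h,y} use ∅
  B6 def {h,y} use ∅
  B7 def {y} use ∅
  B8 def {h} use {y}

Liveness:
  live B0: ∅→{x}
  live B1: {x}→{x}
  live B2: ∅→∅
  live B3: {x}→∅
  live B4: ∅→∅
  live B5: ∅→∅
  live B6: ∅→{y}
  live B7: ∅→∅
  live B8: {y}→∅

Interference:
  h — {x,y}
  k — ∅
  x — {h,y}
  y — {h,x}

Chromatic number:
  lower bound: {h,x,y} mutually conflict ⇒ χ ≥ 3
  assign h→r0 k→r0 x→r1 y→r2 — no edge inside a register ⇒ χ ≤ 3
  χ = 3

Answer: 3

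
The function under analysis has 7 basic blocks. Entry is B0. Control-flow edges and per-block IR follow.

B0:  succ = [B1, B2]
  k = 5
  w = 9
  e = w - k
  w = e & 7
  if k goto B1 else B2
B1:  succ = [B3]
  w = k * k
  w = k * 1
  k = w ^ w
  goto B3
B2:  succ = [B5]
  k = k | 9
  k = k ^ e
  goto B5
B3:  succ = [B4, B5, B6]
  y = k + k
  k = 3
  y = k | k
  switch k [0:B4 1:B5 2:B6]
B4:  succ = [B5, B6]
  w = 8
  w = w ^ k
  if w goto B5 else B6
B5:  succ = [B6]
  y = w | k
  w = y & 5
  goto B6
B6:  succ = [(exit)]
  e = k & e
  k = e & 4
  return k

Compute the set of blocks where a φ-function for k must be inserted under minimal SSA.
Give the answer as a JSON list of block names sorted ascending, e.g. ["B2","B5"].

Answer: ["B5", "B6"]

Derivation:
idom tree: B1←B0 B2←B0 B3←B1 B4←B3 B5←B0 B6←B0
Dom∩ at merges:
  B5: preds {B2,B3,B4}: {B0,B2} ∩ {B0,B1,B3} ∩ {B0,B1,B3,B4} = {B0}; idom=B0
  B6: preds {B3,B4,B5}: {B0,B1,B3} ∩ {B0,B1,B3,B4} ∩ {B0,B5} = {B0}; idom=B0

Frontier:
  join B5 pred B2: B2 stop@B0
  join B5 pred B3: B3→B1 stop@B0
  join B5 pred B4: B4→B3→B1 stop@B0
  join B6 pred B3: B3→B1 stop@B0
  join B6 pred B4: B4→B3→B1 stop@B0
  join B6 pred B5: B5 stop@B0
  B0 → ∅
  B1 → {B5,B6}
  B2 → {B5}
  B3 → {B5,B6}
  B4 → {B5,B6}
  B5 → {B6}
  B6 → ∅

φ for k: defs {B0,B1,B2,B3,B6}
  DF⁺ = {B5,B6}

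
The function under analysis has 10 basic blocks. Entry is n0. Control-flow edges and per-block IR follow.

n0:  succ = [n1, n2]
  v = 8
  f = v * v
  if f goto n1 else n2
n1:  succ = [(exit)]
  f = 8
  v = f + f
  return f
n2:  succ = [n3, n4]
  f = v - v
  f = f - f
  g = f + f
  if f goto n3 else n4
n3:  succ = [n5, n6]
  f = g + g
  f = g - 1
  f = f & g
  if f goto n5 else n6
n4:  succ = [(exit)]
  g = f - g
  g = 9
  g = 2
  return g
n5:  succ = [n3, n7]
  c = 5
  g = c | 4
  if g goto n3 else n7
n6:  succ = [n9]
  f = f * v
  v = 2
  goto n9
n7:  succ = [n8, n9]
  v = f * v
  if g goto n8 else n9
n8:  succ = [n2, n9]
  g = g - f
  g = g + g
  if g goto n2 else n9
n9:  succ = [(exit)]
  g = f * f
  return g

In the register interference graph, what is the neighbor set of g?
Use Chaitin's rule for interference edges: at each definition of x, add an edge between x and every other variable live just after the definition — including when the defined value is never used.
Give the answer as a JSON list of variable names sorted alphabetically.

Answer: ["f", "v"]

Derivation:
def/use:
  n0: def={f,v} ue=∅
  n1: def={f,v} ue=∅
  n2: def={f,g} ue={v}
  n3: def={f} ue={g}
  n4: def={g} ue={f,g}
  n5: def={c,g} ue=∅
  n6: def={f,v} ue={f,v}
  n7: def={v} ue={f,g,v}
  n8: def={g} ue={f,g}
  n9: def={g} ue={f}

Live sets:
  live n0: ∅→{v}
  live n1: ∅→∅
  live n2: {v}→{f,g,v}
  live n3: {g,v}→{f,v}
  live n4: {f,g}→∅
  live n5: {f,v}→{f,g,v}
  live n6: {f,v}→{f}
  live n7: {f,g,v}→{f,g,v}
  live n8: {f,g,v}→{f,v}
  live n9: {f}→∅

Interference:
  c — {f,v}
  f — {c,g,v}
  g — {f,v}
  v — {c,f,g}

N(g) = ["f", "v"]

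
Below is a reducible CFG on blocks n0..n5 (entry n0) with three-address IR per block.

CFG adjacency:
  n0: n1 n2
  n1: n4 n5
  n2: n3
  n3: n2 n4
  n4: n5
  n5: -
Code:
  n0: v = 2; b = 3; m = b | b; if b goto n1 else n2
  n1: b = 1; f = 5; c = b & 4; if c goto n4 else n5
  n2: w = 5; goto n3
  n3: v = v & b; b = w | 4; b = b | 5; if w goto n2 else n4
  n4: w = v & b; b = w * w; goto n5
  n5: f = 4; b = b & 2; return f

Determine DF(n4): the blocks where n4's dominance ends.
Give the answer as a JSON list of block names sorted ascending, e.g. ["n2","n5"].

idom tree: n1←n0 n2←n0 n3←n2 n4←n0 n5←n0
Dom at joins:
  n2: preds {n0,n3}: {n0} ∩ {n0,n2,n3} = {n0}; idom=n0
  n4: preds {n1,n3}: {n0,n1} ∩ {n0,n2,n3} = {n0}; idom=n0
  n5: preds {n1,n4}: {n0,n1} ∩ {n0,n4} = {n0}; idom=n0

Frontier:
  n2←n0: walk · to n0
  n2←n3: walk n3→n2 to n0
  n4←n1: walk n1 to n0
  n4←n3: walk n3→n2 to n0
  n5←n1: walk n1 to n0
  n5←n4: walk n4 to n0
  DF(n0)=∅
  DF(n1)={n4,n5}
  DF(n2)={n2,n4}
  DF(n3)={n2,n4}
  DF(n4)={n5}
  DF(n5)=∅

DF(n4) = ["n5"]

Answer: ["n5"]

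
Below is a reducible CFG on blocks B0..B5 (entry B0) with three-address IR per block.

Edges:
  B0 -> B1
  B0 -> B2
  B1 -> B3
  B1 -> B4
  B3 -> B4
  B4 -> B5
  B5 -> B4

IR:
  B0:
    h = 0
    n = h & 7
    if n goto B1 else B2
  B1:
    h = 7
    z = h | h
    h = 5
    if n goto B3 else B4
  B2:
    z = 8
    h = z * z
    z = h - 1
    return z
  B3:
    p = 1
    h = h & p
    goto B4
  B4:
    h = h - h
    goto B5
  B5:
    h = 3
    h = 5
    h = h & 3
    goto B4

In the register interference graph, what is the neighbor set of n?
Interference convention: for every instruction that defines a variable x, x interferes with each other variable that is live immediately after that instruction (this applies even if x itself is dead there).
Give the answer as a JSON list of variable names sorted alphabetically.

Per-block:
  B0 def {h,n} use ∅
  B1 def {h,z} use {n}
  B2 def {h,z} use ∅
  B3 def {h,p} use {h}
  B4 def {h} use {h}
  B5 def {h} use ∅

Liveness:
  live B0: ∅→{n}
  live B1: {n}→{h}
  live B2: ∅→∅
  live B3: {h}→{h}
  live B4: {h}→∅
  live B5: ∅→{h}

Interfere edges:
  h — {n,p}
  n — {h,z}
  p — {h}
  z — {n}

N(n) = ["h", "z"]

Answer: ["h", "z"]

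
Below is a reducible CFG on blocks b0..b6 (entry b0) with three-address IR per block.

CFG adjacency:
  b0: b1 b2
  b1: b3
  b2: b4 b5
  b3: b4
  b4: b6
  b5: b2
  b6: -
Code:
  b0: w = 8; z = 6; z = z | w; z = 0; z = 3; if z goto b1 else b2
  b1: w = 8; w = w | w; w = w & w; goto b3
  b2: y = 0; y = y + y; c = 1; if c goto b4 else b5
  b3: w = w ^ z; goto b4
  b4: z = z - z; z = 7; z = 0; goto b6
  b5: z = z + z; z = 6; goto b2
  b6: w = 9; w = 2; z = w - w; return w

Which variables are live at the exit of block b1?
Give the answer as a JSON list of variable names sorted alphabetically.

Answer: ["w", "z"]

Analysis:
Per-block:
  b0 def {w,z} use ∅
  b1 def {w} use ∅
  b2 def {c,y} use ∅
  b3 def {w} use {w,z}
  b4 def {z} use {z}
  b5 def {z} use {z}
  b6 def {w,z} use ∅

Liveness:
  b0 li=∅ lo={z}
  b1 li={z} lo={w,z}
  b2 li={z} lo={z}
  b3 li={w,z} lo={z}
  b4 li={z} lo=∅
  b5 li={z} lo={z}
  b6 li=∅ lo=∅

live-out(b1) = ["w", "z"]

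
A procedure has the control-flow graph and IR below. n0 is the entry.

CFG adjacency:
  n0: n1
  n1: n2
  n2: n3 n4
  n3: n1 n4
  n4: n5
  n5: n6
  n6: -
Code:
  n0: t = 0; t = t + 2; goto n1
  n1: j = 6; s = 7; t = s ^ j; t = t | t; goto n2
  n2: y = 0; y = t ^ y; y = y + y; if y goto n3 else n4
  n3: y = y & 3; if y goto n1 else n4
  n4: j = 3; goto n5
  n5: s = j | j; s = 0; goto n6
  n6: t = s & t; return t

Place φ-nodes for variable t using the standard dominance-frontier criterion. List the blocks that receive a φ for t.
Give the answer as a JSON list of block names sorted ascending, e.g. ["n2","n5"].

Answer: ["n1"]

Working:
idom tree: n1←n0 n2←n1 n3←n2 n4←n2 n5←n4 n6←n5
Dom∩ at merges:
  n1: preds {n0,n3}: {n0} ∩ {n0,n1,n2,n3} = {n0}; idom=n0
  n4: preds {n2,n3}: {n0,n1,n2} ∩ {n0,n1,n2,n3} = {n0,n1,n2}; idom=n2

DF derivation:
  join n1 pred n0: · stop@n0
  join n1 pred n3: n3→n2→n1 stop@n0
  join n4 pred n2: · stop@n2
  join n4 pred n3: n3 stop@n2
  DF(n0)=∅
  DF(n1)={n1}
  DF(n2)={n1}
  DF(n3)={n1,n4}
  DF(n4)=∅
  DF(n5)=∅
  DF(n6)=∅

φ for t: defs {n0,n1,n6}
  DF⁺ = {n1}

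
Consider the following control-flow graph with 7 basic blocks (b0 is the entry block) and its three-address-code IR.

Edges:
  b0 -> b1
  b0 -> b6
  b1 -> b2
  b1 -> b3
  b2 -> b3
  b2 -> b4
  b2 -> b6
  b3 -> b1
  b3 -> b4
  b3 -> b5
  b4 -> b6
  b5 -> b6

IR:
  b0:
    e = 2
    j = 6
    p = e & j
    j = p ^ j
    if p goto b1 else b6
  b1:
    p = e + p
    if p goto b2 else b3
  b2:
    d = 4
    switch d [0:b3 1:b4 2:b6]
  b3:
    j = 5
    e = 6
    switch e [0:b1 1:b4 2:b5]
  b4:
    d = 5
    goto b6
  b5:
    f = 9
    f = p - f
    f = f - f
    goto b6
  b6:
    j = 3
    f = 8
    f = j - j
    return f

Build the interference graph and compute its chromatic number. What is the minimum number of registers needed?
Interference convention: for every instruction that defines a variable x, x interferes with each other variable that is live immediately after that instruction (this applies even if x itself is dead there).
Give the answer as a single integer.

Answer: 3

Derivation:
Block summaries:
  b0: {e,j,p} / ∅
  b1: {p} / {e,p}
  b2: {d} / ∅
  b3: {e,j} / ∅
  b4: {d} / ∅
  b5: {f} / {p}
  b6: {f,j} / ∅

Backward fixpoint:
  b0 li=∅ lo={e,p}
  b1 li={e,p} lo={p}
  b2 li={p} lo={p}
  b3 li={p} lo={e,p}
  b4 li=∅ lo=∅
  b5 li={p} lo=∅
  b6 li=∅ lo=∅

Interference:
  d: {p}
  e: {j,p}
  f: {j,p}
  j: {e,f,p}
  p: {d,e,f,j}

Chromatic number:
  {e,j,p} pairwise interfere (3-clique) ⇒ χ ≥ 3
  3-colouring: r0={p}  r1={d,j}  r2={e,f}
  χ = 3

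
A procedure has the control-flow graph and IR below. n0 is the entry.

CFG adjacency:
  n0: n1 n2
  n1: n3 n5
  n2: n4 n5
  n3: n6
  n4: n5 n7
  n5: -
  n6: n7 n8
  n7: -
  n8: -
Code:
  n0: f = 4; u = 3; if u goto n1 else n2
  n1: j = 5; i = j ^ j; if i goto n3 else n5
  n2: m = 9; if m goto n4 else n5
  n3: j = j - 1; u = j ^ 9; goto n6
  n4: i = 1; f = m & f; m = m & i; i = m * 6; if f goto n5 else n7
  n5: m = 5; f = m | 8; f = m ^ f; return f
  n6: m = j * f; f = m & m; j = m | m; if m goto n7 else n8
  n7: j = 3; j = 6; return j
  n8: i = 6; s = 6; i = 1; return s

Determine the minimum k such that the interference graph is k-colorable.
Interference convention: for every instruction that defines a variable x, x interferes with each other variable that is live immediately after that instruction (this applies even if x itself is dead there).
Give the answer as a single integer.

Answer: 4

Working:
def/use:
  n0: {f,u} / ∅
  n1: {i,j} / ∅
  n2: {m} / ∅
  n3: {j,u} / {j}
  n4: {f,i,m} / {f,m}
  n5: {f,m} / ∅
  n6: {f,j,m} / {f,j}
  n7: {j} / ∅
  n8: {i,s} / ∅

Liveness:
  n0 li=∅ lo={f}
  n1 li={f} lo={f,j}
  n2 li={f} lo={f,m}
  n3 li={f,j} lo={f,j}
  n4 li={f,m} lo=∅
  n5 li=∅ lo=∅
  n6 li={f,j} lo=∅
  n7 li=∅ lo=∅
  n8 li=∅ lo=∅

Interfere edges:
  f — {i,j,m,u}
  i — {f,j,m,s}
  j — {f,i,m,u}
  m — {f,i,j}
  s — {i}
  u — {f,j}

Colouring:
  clique {f,i,j,m} ⇒ need ≥ 4
  4-colouring: c0={f,s}  c1={i,u}  c2={j}  c3={m}
  χ = 4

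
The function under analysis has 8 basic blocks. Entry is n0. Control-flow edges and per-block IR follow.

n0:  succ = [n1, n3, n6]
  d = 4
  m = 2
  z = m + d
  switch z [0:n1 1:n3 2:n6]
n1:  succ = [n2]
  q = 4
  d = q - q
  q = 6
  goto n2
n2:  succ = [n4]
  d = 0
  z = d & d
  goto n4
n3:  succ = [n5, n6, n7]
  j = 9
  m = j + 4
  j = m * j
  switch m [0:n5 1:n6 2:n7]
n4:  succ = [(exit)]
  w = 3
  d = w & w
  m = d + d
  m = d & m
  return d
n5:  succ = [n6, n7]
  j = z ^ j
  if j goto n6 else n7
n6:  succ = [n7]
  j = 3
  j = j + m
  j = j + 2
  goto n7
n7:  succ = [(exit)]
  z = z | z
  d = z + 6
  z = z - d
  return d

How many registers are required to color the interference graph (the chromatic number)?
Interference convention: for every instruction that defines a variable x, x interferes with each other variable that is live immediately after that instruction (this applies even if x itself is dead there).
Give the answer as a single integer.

Answer: 3

Derivation:
Block summaries:
  n0 def {d,m,z} use ∅
  n1 def {d,q} use ∅
  n2 def {d,z} use ∅
  n3 def {j,m} use ∅
  n4 def {d,m,w} use ∅
  n5 def {j} use {j,z}
  n6 def {j} use {m}
  n7 def {d,z} use {z}

Live sets:
  n0 li=∅ lo={m,z}
  n1 li=∅ lo=∅
  n2 li=∅ lo=∅
  n3 li={z} lo={j,m,z}
  n4 li=∅ lo=∅
  n5 li={j,m,z} lo={m,z}
  n6 li={m,z} lo={z}
  n7 li={z} lo=∅

Conflict graph:
  d: {m,z}
  j: {m,z}
  m: {d,j,z}
  q: ∅
  w: ∅
  z: {d,j,m}

Chromatic number:
  clique {d,m,z} ⇒ need ≥ 3
  3-colouring: r0={m,q,w}  r1={z}  r2={d,j}
  χ = 3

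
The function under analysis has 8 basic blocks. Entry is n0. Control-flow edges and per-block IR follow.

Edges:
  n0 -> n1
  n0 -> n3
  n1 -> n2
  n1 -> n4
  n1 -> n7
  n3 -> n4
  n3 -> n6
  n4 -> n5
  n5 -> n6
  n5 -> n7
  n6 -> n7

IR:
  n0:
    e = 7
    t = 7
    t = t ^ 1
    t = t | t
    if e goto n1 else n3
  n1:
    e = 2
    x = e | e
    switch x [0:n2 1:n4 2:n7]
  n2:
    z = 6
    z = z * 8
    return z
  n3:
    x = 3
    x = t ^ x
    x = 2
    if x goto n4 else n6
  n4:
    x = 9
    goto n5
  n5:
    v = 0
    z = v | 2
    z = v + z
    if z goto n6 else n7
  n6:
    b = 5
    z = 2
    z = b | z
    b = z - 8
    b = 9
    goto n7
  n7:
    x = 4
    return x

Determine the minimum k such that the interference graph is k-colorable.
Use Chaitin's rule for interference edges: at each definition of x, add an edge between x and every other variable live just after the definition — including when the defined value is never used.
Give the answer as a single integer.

Answer: 2

Analysis:
def/use:
  n0: {e,t} / ∅
  n1: {e,x} / ∅
  n2: {z} / ∅
  n3: {x} / {t}
  n4: {x} / ∅
  n5: {v,z} / ∅
  n6: {b,z} / ∅
  n7: {x} / ∅

Live sets:
  n0 li=∅ lo={t}
  n1 li=∅ lo=∅
  n2 li=∅ lo=∅
  n3 li={t} lo=∅
  n4 li=∅ lo=∅
  n5 li=∅ lo=∅
  n6 li=∅ lo=∅
  n7 li=∅ lo=∅

Interference:
  b — {z}
  e — {t}
  t — {e,x}
  v — {z}
  x — {t}
  z — {b,v}

Chromatic number:
  clique {b,z} ⇒ need ≥ 2
  assign b→R1 e→R1 t→R0 v→R1 x→R1 z→R0 — no edge inside a register ⇒ χ ≤ 2
  χ = 2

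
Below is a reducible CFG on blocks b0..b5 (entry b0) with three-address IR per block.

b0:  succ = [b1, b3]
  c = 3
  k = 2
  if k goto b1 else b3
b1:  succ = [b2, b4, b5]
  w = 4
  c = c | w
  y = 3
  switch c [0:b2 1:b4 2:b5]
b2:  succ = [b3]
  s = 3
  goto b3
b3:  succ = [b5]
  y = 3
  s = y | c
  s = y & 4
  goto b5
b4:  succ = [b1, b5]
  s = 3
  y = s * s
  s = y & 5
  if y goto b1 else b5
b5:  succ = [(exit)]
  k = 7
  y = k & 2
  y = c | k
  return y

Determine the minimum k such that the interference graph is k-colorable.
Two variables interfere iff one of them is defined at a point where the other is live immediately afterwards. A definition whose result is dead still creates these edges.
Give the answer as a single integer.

Answer: 3

Working:
def/use:
  b0 def {c,k} use ∅
  b1 def {c,w,y} use {c}
  b2 def {s} use ∅
  b3 def {s,y} use {c}
  b4 def {s,y} use ∅
  b5 def {k,y} use {c}

Live sets:
  b0 li=∅ lo={c}
  b1 li={c} lo={c}
  b2 li={c} lo={c}
  b3 li={c} lo={c}
  b4 li={c} lo={c}
  b5 li={c} lo=∅

Interfere edges:
  c — {k,s,w,y}
  k — {c,y}
  s — {c,y}
  w — {c}
  y — {c,k,s}

Chromatic number:
  clique {c,k,y} ⇒ need ≥ 3
  assign c→c0 k→c2 s→c2 w→c1 y→c1 — no edge inside a register ⇒ χ ≤ 3
  χ = 3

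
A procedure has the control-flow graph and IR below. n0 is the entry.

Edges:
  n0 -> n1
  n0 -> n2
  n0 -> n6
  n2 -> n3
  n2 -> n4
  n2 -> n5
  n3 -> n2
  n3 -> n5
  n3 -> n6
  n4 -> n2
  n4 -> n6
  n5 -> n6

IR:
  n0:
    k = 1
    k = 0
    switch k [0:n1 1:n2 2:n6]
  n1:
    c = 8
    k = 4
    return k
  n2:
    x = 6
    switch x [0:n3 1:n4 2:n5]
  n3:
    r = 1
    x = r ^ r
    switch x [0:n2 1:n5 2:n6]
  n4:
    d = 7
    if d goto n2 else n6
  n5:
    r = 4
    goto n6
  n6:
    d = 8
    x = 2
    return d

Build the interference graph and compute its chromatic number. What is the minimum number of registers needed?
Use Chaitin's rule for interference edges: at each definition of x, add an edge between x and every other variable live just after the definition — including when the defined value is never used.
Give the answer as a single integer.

Block summaries:
  n0: {k} / ∅
  n1: {c,k} / ∅
  n2: {x} / ∅
  n3: {r,x} / ∅
  n4: {d} / ∅
  n5: {r} / ∅
  n6: {d,x} / ∅

Live sets:
  n0 li=∅ lo=∅
  n1 li=∅ lo=∅
  n2 li=∅ lo=∅
  n3 li=∅ lo=∅
  n4 li=∅ lo=∅
  n5 li=∅ lo=∅
  n6 li=∅ lo=∅

Interference:
  c — ∅
  d — {x}
  k — ∅
  r — ∅
  x — {d}

Chromatic number:
  {d,x} pairwise interfere (2-clique) ⇒ χ ≥ 2
  assign c→c0 d→c0 k→c0 r→c0 x→c1 — no edge inside a register ⇒ χ ≤ 2
  χ = 2

Answer: 2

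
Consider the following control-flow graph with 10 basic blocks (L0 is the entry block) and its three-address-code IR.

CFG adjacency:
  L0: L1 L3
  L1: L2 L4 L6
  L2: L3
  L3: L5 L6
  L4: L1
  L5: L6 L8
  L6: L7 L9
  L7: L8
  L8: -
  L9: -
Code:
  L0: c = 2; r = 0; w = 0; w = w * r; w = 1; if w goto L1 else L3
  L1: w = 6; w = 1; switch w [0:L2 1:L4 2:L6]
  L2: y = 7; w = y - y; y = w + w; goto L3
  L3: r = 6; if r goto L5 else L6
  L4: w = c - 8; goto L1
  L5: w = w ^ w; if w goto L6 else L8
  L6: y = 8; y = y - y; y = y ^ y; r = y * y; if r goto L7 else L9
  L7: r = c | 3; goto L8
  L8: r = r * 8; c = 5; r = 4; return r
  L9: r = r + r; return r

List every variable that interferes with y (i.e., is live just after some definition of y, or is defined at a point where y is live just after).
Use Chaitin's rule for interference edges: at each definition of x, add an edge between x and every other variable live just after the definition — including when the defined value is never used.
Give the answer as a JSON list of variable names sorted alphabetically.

Per-block:
  L0: {c,r,w} / ∅
  L1: {w} / ∅
  L2: {w,y} / ∅
  L3: {r} / ∅
  L4: {w} / {c}
  L5: {w} / {w}
  L6: {r,y} / ∅
  L7: {r} / {c}
  L8: {c,r} / {r}
  L9: {r} / {r}

Liveness:
  L0 li=∅ lo={c,w}
  L1 li={c} lo={c}
  L2 li={c} lo={c,w}
  L3 li={c,w} lo={c,r,w}
  L4 li={c} lo={c}
  L5 li={c,r,w} lo={c,r}
  L6 li={c} lo={c,r}
  L7 li={c} lo={r}
  L8 li={r} lo=∅
  L9 li={r} lo=∅

Conflict graph:
  c: {r,w,y}
  r: {c,w}
  w: {c,r,y}
  y: {c,w}

N(y) = ["c", "w"]

Answer: ["c", "w"]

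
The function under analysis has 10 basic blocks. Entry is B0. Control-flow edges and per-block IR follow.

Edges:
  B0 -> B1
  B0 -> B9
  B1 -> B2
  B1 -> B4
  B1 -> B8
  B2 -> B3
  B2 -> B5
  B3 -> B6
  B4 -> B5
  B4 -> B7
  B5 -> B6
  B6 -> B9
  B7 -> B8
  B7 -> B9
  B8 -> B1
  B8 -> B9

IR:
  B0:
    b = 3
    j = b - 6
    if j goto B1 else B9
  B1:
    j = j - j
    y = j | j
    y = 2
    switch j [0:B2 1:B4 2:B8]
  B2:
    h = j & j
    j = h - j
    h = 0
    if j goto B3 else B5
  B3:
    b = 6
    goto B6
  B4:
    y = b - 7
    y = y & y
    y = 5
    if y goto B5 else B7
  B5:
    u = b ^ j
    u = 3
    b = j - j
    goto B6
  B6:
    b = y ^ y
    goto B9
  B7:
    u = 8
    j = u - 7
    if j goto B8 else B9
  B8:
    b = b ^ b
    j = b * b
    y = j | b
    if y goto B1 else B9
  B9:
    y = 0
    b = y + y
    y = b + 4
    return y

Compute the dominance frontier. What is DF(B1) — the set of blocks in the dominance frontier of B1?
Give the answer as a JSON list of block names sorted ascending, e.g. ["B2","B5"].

idom tree: B1←B0 B2←B1 B3←B2 B4←B1 B5←B1 B6←B1 B7←B4 B8←B1 B9←B0
Join-block Dom:
  B1: preds {B0,B8}: {B0} ∩ {B0,B1,B8} = {B0}; idom=B0
  B5: preds {B2,B4}: {B0,B1,B2} ∩ {B0,B1,B4} = {B0,B1}; idom=B1
  B6: preds {B3,B5}: {B0,B1,B2,B3} ∩ {B0,B1,B5} = {B0,B1}; idom=B1
  B8: preds {B1,B7}: {B0,B1} ∩ {B0,B1,B4,B7} = {B0,B1}; idom=B1
  B9: preds {B0,B6,B7,B8}: {B0} ∩ {B0,B1,B6} ∩ {B0,B1,B4,B7} ∩ {B0,B1,B8} = {B0}; idom=B0

DF walk-up:
  B1←B0: walk · to B0
  B1←B8: walk B8→B1 to B0
  B5←B2: walk B2 to B1
  B5←B4: walk B4 to B1
  B6←B3: walk B3→B2 to B1
  B6←B5: walk B5 to B1
  B8←B1: walk · to B1
  B8←B7: walk B7→B4 to B1
  B9←B0: walk · to B0
  B9←B6: walk B6→B1 to B0
  B9←B7: walk B7→B4→B1 to B0
  B9←B8: walk B8→B1 to B0
  B0: DF=∅
  B1: DF={B1,B9}
  B2: DF={B5,B6}
  B3: DF={B6}
  B4: DF={B5,B8,B9}
  B5: DF={B6}
  B6: DF={B9}
  B7: DF={B8,B9}
  B8: DF={B1,B9}
  B9: DF=∅

DF(B1) = ["B1", "B9"]

Answer: ["B1", "B9"]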